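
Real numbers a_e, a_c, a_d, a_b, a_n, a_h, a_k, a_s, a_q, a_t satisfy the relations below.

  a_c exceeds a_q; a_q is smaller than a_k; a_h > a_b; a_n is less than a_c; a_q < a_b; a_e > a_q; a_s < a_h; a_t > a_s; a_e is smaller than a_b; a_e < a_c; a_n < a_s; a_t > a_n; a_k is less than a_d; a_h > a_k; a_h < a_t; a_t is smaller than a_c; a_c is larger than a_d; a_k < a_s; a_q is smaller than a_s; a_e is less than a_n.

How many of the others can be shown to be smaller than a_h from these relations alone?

From a_h the given relations immediately reach a_k, a_b, a_s.
From those, a_q, a_e, a_n — 6 in total.
No other element is forced below a_h by the given relations, so the count is 6.

6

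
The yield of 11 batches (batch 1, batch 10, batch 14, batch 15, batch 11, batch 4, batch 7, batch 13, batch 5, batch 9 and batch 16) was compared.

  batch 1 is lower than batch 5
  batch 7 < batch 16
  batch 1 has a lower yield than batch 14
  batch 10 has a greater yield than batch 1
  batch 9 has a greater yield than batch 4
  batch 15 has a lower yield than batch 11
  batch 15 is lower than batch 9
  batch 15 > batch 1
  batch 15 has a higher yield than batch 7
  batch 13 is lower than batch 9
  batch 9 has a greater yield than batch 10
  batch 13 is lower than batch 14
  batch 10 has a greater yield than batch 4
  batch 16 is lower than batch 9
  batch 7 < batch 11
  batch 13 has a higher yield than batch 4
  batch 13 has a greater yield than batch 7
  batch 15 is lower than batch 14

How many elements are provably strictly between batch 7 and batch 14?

2

Chaining upward from batch 7 reaches: batch 13, batch 16, batch 15, batch 11, batch 9.
Chaining downward from batch 14 reaches: batch 4, batch 1, batch 13, batch 15.
Strictly between batch 7 and batch 14 are those in both lists: batch 13, batch 15 — 2 elements.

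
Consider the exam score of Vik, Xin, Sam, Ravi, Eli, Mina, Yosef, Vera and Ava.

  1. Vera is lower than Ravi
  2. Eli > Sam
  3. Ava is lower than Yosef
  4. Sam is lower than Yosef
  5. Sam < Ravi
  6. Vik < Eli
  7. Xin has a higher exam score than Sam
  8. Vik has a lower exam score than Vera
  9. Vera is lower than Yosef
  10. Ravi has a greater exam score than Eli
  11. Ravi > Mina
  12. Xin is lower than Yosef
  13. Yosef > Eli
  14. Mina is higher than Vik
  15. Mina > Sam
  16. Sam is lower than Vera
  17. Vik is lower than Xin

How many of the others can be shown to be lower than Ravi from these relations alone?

5

From Ravi the given relations immediately reach Sam, Eli, Vera, Mina.
From those, Vik — 5 in total.
No other element is forced below Ravi by the given relations, so the count is 5.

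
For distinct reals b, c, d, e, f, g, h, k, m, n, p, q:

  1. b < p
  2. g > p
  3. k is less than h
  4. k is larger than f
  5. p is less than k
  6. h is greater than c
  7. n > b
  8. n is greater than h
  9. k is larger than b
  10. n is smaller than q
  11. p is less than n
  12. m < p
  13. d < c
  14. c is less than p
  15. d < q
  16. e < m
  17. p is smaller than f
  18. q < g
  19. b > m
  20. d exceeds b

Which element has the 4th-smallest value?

d

Chaining the given pairs: e < m < b < d < c < p < f < k < h < n < q < g.
Counting 4 from the smallest end gives d.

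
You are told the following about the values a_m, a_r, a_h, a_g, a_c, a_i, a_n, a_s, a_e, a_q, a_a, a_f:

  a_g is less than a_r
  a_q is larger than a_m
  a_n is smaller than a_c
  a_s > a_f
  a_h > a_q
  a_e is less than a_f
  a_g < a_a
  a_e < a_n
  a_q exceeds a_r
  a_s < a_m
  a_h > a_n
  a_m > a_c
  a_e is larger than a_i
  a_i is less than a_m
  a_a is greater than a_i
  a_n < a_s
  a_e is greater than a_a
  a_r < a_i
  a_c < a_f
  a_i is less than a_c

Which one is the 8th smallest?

a_f

Chaining the given pairs: a_g < a_r < a_i < a_a < a_e < a_n < a_c < a_f < a_s < a_m < a_q < a_h.
Counting 8 from the smallest end gives a_f.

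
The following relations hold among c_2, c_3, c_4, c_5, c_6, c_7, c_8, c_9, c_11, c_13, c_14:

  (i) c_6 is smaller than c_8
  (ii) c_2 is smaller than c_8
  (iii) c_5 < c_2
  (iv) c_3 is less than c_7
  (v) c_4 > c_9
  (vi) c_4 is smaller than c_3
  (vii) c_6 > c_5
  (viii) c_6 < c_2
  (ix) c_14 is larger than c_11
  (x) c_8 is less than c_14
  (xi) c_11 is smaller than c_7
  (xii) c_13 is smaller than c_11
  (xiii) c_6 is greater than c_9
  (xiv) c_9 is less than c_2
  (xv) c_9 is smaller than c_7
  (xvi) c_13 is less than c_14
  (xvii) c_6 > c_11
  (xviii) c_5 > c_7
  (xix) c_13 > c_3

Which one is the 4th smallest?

The consecutive relations fix a unique order: c_9 < c_4 < c_3 < c_13 < c_11 < c_7 < c_5 < c_6 < c_2 < c_8 < c_14.
Counting 4 from the smallest end gives c_13.

c_13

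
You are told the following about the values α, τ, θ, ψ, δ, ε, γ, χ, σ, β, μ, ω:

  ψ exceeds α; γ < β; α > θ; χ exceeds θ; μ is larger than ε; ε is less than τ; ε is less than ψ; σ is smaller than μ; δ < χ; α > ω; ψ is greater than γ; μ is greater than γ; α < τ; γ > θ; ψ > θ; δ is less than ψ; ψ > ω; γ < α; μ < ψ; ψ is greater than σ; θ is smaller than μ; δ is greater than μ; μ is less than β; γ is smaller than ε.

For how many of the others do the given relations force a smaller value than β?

5

The elements the relations force below β are θ, γ, ε, σ, μ — no chain reaches any other.
That is 5.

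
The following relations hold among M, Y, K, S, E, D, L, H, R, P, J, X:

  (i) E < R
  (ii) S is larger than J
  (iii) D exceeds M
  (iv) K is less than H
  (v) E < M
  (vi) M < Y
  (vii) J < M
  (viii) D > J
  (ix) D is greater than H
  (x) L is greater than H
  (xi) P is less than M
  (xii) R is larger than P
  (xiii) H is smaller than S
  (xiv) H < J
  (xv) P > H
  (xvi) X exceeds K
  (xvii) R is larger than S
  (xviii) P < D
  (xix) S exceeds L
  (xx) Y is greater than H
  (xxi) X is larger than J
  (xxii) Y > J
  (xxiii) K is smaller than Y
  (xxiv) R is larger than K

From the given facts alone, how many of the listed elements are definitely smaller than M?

5

The elements the relations force below M are K, E, H, P, J — no chain reaches any other.
That is 5.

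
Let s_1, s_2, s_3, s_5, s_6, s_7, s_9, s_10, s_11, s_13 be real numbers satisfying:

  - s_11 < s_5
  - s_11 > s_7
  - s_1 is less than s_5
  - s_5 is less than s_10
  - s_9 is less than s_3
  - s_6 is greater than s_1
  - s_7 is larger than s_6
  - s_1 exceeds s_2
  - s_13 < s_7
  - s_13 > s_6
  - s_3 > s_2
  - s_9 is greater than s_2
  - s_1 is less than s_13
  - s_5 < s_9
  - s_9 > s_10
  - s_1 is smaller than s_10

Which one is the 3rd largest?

Chaining the given pairs: s_2 < s_1 < s_6 < s_13 < s_7 < s_11 < s_5 < s_10 < s_9 < s_3.
The 3rd largest is s_10.

s_10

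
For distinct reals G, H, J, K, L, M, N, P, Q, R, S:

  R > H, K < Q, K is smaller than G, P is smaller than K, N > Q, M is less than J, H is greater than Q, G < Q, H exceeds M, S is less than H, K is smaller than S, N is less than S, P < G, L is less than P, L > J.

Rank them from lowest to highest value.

The consecutive links are each given: M < J; J < L; L < P; P < K; K < G; G < Q; Q < N; N < S; S < H; H < R.

M < J < L < P < K < G < Q < N < S < H < R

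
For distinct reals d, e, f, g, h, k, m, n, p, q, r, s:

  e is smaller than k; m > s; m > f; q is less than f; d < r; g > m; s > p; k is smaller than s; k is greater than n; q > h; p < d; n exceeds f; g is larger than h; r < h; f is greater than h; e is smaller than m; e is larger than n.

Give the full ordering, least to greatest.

Each adjacent pair is fixed by a given relation: p < d; d < r; r < h; h < q; q < f; f < n; n < e; e < k; k < s; s < m; m < g. Chaining them end to end gives the full order.

p < d < r < h < q < f < n < e < k < s < m < g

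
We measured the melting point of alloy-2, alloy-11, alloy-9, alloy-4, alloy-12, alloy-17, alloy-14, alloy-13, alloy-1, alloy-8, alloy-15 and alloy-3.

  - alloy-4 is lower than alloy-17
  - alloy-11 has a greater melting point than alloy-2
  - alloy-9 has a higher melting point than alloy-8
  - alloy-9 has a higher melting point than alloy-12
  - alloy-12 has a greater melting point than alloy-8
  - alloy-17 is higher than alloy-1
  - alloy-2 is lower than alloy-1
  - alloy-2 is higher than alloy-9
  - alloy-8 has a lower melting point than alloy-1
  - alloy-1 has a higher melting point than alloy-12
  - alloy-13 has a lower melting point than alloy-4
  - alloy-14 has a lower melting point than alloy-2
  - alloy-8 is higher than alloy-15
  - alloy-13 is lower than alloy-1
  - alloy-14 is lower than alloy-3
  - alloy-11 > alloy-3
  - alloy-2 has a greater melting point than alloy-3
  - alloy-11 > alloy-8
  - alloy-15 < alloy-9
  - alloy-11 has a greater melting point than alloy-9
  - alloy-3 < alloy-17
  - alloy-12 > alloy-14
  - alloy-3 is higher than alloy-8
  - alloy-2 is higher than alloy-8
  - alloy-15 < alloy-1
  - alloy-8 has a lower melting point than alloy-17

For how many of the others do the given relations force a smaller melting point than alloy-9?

4

From alloy-9 the given relations immediately reach alloy-15, alloy-8, alloy-12.
From those, alloy-14 — 4 in total.
No other element is forced below alloy-9 by the given relations, so the count is 4.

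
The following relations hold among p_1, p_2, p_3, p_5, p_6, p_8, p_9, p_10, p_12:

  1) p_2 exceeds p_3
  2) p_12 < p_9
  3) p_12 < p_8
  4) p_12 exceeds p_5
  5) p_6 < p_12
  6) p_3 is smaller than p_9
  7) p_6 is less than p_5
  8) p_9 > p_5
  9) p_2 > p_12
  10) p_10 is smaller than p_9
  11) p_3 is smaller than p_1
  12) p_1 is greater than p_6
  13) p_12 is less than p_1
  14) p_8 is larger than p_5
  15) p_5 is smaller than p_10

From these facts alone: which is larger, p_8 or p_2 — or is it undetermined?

undetermined

Following every chain through p_8: below p_8 we get p_6, p_5, p_12.
p_2 is not reached, and no chain runs the other way from p_2 to p_8.
So the given relations leave the order of p_8 and p_2 undetermined.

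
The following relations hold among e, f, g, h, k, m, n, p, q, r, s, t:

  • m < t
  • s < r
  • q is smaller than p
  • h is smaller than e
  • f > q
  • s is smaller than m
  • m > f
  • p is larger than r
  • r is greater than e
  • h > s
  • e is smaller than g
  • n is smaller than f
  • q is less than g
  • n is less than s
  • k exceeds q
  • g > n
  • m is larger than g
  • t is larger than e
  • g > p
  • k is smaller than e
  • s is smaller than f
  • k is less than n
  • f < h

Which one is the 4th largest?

p

Piecing the relations together gives one ordering: q < k < n < s < f < h < e < r < p < g < m < t.
The 4th largest is p.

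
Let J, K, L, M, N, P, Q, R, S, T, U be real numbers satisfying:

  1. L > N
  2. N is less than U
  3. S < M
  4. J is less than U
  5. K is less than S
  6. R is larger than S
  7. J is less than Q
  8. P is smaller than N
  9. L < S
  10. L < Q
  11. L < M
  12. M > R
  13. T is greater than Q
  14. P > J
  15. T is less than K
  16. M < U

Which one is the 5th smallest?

Q

Chaining the given pairs: J < P < N < L < Q < T < K < S < R < M < U.
The 5th smallest is Q.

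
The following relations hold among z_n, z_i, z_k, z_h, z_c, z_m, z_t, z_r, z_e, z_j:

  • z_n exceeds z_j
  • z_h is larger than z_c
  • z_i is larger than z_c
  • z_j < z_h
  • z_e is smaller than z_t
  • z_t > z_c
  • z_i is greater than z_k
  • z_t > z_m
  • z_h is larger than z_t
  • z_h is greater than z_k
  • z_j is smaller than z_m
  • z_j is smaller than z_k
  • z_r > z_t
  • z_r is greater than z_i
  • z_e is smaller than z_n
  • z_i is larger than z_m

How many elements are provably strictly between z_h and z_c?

1

The relations place z_c below z_h. An element lies strictly between them when it is forced above z_c and also forced below z_h.
Above z_c: {z_t, z_i, z_r}. Below z_h: {z_j, z_e, z_m, z_k, z_t}.
Intersection: {z_t} — 1.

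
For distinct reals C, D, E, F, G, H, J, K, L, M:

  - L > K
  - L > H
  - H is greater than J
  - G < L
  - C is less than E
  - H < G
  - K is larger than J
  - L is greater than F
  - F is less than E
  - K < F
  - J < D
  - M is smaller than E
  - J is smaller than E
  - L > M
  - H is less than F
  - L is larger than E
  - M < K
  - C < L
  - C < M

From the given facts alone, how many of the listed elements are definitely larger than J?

7

The elements the relations force above J are H, D, K, F, E, G, L — no chain reaches any other.
That is 7.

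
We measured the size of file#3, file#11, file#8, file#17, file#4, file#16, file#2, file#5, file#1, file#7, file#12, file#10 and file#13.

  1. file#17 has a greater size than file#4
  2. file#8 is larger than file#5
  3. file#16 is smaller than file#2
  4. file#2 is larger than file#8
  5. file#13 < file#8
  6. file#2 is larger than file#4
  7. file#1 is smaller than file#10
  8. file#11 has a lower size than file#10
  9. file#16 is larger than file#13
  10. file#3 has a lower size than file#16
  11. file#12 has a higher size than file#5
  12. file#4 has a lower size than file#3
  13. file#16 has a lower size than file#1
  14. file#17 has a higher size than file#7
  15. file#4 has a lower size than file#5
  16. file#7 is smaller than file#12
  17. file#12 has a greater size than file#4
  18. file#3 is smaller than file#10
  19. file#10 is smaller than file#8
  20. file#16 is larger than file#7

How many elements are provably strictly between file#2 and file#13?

4

The relations place file#13 below file#2. An element lies strictly between them when it is forced above file#13 and also forced below file#2.
Above file#13: {file#16, file#1, file#10, file#8}. Below file#2: {file#11, file#4, file#7, file#3, file#5, file#16, file#1, file#10, file#8}.
Intersection: {file#16, file#1, file#10, file#8} — 4.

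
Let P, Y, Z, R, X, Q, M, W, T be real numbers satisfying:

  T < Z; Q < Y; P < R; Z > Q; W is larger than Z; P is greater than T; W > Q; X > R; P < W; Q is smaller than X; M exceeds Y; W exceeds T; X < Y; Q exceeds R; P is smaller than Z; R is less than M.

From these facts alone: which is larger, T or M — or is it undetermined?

M

Chaining the given relations: T < P < R < Q < X < Y < M.
So M is larger.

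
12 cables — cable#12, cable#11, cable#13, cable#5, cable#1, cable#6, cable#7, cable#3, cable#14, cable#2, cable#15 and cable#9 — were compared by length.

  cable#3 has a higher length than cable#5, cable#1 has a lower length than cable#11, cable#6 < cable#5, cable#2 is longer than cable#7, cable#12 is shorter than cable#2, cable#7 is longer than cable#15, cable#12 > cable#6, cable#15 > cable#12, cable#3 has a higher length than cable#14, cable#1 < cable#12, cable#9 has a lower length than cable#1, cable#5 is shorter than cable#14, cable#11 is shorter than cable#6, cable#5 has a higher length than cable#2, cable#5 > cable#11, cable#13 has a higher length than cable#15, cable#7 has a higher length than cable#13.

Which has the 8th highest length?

Chaining the given pairs: cable#9 < cable#1 < cable#11 < cable#6 < cable#12 < cable#15 < cable#13 < cable#7 < cable#2 < cable#5 < cable#14 < cable#3.
Counting 8 from the largest end gives cable#12.

cable#12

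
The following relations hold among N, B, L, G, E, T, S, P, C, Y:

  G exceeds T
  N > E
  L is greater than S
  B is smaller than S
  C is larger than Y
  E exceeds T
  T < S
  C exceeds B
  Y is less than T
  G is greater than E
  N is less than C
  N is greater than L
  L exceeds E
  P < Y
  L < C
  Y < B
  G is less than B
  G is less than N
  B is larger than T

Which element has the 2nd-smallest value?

Piecing the relations together gives one ordering: P < Y < T < E < G < B < S < L < N < C.
Counting 2 from the smallest end gives Y.

Y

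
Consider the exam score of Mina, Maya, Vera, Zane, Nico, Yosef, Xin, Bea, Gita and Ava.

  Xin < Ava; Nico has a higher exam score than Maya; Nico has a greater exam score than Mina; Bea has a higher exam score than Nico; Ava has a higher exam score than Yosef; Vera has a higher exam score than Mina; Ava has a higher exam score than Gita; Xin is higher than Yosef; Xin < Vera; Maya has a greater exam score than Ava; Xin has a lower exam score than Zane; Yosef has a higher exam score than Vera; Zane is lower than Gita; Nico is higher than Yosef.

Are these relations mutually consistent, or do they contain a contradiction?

We have Xin < Vera stated directly, yet also Vera < Yosef < Xin by chaining the others — so Vera < Xin. Contradiction.

inconsistent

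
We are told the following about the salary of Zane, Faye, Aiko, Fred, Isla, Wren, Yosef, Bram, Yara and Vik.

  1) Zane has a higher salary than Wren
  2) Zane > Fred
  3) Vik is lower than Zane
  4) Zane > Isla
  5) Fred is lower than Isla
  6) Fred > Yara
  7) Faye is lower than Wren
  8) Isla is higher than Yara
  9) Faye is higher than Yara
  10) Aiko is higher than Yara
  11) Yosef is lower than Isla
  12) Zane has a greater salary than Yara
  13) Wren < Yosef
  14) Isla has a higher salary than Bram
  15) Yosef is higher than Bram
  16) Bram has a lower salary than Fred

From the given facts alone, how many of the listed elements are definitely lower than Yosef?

From Yosef the given relations immediately reach Wren, Bram.
From those, Faye — 3 in total.
From those, Yara — 4 in total.
Nothing else is reachable below Yosef; 4 in all.

4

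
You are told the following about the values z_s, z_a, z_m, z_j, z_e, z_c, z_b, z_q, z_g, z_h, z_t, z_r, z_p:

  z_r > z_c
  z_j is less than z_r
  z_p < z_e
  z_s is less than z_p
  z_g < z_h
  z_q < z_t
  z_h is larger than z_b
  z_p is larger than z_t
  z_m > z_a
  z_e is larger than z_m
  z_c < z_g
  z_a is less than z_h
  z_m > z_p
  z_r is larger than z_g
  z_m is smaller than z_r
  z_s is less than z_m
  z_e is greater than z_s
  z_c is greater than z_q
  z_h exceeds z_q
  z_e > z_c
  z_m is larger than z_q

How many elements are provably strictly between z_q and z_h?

The relations place z_q below z_h. An element lies strictly between them when it is forced above z_q and also forced below z_h.
Above z_q: {z_t, z_p, z_m, z_c, z_g, z_e, z_r}. Below z_h: {z_b, z_a, z_c, z_g}.
Intersection: {z_c, z_g} — 2.

2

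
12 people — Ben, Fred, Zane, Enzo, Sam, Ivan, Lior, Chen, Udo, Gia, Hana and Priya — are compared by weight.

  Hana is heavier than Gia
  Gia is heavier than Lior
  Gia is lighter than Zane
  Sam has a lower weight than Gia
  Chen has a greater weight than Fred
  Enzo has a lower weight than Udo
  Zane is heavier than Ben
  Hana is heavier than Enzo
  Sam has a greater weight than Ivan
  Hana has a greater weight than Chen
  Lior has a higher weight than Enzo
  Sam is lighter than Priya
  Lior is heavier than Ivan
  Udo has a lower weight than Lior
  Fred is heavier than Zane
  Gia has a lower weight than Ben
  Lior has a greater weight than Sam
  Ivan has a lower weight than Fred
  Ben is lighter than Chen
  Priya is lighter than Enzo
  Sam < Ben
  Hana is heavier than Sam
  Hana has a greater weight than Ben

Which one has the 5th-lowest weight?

Udo

Chaining the given pairs: Ivan < Sam < Priya < Enzo < Udo < Lior < Gia < Ben < Zane < Fred < Chen < Hana.
Counting 5 from the smallest end gives Udo.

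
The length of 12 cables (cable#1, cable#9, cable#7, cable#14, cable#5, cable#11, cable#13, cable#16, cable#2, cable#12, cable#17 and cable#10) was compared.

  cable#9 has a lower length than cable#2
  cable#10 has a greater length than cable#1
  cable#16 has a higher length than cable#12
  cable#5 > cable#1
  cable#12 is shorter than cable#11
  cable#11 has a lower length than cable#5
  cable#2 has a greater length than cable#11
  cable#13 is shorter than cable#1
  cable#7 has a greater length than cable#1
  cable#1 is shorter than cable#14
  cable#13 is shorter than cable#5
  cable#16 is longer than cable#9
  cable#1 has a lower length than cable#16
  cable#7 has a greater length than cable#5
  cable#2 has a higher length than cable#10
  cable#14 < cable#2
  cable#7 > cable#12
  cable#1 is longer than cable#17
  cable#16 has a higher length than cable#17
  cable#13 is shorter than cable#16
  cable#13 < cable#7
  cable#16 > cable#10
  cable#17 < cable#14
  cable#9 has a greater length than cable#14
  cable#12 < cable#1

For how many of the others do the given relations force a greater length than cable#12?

9

Directly above cable#12: cable#11, cable#1, cable#7, cable#16.
One step further: cable#14, cable#5, cable#10, cable#2 (8 so far).
One step further: cable#9 (9 so far).
Nothing else is reachable above cable#12; 9 in all.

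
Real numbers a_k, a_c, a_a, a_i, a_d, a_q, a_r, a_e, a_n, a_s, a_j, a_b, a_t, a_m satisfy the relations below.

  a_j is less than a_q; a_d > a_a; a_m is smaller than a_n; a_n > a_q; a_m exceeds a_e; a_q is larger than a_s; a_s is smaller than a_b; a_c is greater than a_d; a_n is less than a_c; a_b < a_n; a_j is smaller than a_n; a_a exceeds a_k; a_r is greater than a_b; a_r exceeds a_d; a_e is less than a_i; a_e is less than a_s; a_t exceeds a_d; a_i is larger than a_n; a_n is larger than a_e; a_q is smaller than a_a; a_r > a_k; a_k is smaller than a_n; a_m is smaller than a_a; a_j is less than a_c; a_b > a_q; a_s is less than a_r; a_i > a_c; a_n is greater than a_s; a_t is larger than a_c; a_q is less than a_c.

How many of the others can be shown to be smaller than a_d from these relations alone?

7

Directly below a_d: a_a.
One step further: a_q, a_k, a_m (4 so far).
One step further: a_e, a_s, a_j (7 so far).
No other element is forced below a_d by the given relations, so the count is 7.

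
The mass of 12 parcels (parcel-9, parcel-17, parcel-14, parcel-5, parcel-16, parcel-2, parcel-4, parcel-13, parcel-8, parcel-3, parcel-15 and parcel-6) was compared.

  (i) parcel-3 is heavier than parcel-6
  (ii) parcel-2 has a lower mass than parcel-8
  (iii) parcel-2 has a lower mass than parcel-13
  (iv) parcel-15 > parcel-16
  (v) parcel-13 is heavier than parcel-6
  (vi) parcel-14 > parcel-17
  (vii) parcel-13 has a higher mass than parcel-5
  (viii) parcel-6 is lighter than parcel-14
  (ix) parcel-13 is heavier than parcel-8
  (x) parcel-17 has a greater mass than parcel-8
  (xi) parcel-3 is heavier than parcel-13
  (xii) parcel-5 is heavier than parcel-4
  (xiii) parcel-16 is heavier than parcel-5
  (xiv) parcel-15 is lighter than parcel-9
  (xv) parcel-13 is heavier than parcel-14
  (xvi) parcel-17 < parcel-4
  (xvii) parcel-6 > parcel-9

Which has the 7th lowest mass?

The consecutive relations fix a unique order: parcel-2 < parcel-8 < parcel-17 < parcel-4 < parcel-5 < parcel-16 < parcel-15 < parcel-9 < parcel-6 < parcel-14 < parcel-13 < parcel-3.
Counting 7 from the smallest end gives parcel-15.

parcel-15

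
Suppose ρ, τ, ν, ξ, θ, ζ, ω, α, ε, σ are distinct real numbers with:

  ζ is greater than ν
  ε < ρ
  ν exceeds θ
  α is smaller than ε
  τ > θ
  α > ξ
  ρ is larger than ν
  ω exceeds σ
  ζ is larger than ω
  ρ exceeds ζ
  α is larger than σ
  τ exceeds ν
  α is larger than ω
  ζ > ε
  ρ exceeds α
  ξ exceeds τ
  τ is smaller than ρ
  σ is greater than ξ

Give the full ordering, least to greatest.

θ < ν < τ < ξ < σ < ω < α < ε < ζ < ρ

Nothing is placed below θ, so it is least; from there θ < ν; ν < τ; τ < ξ; ξ < σ; σ < ω; ω < α; α < ε; ε < ζ; ζ < ρ, each given directly.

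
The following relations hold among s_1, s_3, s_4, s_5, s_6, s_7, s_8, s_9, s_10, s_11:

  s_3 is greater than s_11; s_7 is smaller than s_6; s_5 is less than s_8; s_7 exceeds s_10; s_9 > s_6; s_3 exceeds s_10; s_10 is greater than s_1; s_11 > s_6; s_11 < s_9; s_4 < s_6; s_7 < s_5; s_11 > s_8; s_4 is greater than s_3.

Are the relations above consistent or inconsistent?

inconsistent

We have s_6 < s_11 stated directly, yet also s_11 < s_3 < s_4 < s_6 by chaining the others — so s_11 < s_6. Contradiction.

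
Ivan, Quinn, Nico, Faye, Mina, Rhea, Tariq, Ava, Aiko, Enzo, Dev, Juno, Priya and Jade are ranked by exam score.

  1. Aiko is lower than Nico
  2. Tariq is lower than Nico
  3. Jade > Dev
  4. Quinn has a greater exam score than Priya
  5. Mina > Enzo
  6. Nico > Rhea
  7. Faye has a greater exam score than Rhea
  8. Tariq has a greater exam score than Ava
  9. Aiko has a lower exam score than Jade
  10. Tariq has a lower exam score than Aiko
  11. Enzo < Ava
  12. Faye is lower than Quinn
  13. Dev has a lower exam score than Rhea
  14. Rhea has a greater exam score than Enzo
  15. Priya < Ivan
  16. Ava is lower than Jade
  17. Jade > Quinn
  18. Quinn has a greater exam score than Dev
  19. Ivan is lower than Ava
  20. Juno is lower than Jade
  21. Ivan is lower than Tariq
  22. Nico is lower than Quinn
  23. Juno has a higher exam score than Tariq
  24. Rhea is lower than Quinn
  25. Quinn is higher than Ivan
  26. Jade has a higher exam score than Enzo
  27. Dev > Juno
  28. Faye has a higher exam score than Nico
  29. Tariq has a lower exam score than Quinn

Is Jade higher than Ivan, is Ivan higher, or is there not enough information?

Jade

Ivan < Ava and Ava < Tariq give Ivan < Tariq.
Then Tariq < Juno extends the chain to Juno.
With Juno < Dev: Ivan < Ava < Tariq < Juno < Dev.
Then Dev < Rhea extends the chain to Rhea.
Then Rhea < Nico extends the chain to Nico.
With Nico < Faye: Ivan < Ava < Tariq < Juno < Dev < Rhea < Nico < Faye.
Then Faye < Quinn extends the chain to Quinn.
Then Quinn < Jade extends the chain to Jade.
So Jade is higher.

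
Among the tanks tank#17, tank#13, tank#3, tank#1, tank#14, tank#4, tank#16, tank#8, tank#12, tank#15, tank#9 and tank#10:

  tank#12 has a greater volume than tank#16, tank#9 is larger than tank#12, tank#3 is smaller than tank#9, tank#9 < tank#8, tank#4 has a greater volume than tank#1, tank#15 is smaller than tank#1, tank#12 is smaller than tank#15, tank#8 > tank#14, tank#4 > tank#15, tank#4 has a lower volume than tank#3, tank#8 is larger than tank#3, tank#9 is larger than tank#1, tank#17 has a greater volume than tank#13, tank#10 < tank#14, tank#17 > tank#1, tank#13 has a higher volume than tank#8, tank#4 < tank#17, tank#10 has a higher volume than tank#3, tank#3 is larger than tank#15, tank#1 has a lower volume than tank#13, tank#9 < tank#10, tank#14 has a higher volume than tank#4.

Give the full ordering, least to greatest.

tank#16 < tank#12 < tank#15 < tank#1 < tank#4 < tank#3 < tank#9 < tank#10 < tank#14 < tank#8 < tank#13 < tank#17

Each adjacent pair is fixed by a given relation: tank#16 < tank#12; tank#12 < tank#15; tank#15 < tank#1; tank#1 < tank#4; tank#4 < tank#3; tank#3 < tank#9; tank#9 < tank#10; tank#10 < tank#14; tank#14 < tank#8; tank#8 < tank#13; tank#13 < tank#17. Chaining them end to end gives the full order.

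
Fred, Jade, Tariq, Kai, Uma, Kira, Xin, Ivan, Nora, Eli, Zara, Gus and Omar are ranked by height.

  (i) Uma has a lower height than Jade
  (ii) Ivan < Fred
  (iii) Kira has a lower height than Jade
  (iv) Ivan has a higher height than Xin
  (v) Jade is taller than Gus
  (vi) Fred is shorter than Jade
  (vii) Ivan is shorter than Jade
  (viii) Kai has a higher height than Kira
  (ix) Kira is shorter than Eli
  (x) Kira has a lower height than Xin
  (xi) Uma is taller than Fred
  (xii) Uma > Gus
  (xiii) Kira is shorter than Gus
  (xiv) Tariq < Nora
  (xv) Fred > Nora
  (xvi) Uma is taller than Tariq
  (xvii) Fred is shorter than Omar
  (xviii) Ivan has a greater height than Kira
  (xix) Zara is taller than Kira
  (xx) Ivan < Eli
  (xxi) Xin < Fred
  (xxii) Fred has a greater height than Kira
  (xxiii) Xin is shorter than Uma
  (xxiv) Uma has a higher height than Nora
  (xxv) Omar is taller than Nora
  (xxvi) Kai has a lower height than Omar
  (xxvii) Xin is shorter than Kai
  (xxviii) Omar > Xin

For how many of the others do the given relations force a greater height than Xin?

Directly above Xin: Kai, Ivan, Fred, Uma, Omar.
One step further: Eli, Jade (7 so far).
No other element is forced above Xin by the given relations, so the count is 7.

7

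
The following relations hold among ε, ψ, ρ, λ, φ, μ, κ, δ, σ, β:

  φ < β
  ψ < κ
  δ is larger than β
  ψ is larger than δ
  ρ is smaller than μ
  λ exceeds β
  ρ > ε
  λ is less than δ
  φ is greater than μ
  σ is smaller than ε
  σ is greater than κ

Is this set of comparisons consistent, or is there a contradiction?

Chaining the given relations yields σ < ε < ρ < μ < φ < β < λ < δ < ψ < κ, so σ < κ. But one relation states κ < σ. These cannot both hold.

inconsistent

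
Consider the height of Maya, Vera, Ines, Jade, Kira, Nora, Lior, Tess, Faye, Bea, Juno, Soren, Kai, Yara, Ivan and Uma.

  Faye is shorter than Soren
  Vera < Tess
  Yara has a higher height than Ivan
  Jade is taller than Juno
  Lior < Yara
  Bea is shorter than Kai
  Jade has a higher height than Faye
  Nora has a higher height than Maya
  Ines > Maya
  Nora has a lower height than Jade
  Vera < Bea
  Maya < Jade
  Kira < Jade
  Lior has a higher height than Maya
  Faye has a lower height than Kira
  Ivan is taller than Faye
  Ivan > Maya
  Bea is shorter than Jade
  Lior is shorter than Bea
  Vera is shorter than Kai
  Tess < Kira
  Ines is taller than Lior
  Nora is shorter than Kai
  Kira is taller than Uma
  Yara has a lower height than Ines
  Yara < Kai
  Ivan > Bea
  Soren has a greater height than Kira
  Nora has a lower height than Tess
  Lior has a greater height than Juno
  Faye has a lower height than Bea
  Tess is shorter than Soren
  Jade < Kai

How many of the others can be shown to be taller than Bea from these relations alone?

5

From Bea the given relations immediately reach Ivan, Jade, Kai.
From those, Yara — 4 in total.
From those, Ines — 5 in total.
Nothing else is reachable above Bea; 5 in all.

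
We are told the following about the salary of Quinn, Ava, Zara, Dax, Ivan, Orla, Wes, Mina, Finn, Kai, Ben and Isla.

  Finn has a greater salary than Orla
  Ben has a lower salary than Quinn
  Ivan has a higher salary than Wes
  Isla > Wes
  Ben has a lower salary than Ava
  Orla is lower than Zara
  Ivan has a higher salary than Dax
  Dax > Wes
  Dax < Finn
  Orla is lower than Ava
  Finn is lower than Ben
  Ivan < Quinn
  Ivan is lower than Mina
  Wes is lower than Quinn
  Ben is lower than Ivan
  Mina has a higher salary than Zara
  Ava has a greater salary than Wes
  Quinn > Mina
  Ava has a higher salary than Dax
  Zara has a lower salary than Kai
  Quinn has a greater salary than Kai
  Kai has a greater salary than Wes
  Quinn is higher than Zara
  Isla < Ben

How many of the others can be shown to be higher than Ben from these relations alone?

Directly above Ben: Ivan, Quinn, Ava.
One step further: Mina (4 so far).
No other element is forced above Ben by the given relations, so the count is 4.

4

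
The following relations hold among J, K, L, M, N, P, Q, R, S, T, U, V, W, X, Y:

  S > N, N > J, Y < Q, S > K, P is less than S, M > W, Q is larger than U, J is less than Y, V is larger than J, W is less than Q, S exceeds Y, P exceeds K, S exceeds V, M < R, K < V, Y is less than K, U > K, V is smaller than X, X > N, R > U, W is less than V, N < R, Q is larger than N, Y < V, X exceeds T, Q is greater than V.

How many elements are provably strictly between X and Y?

The relations place Y below X. An element lies strictly between them when it is forced above Y and also forced below X.
Above Y: {K, P, U, V, R, Q, S}. Below X: {T, J, N, W, K, V}.
Intersection: {K, V} — 2.

2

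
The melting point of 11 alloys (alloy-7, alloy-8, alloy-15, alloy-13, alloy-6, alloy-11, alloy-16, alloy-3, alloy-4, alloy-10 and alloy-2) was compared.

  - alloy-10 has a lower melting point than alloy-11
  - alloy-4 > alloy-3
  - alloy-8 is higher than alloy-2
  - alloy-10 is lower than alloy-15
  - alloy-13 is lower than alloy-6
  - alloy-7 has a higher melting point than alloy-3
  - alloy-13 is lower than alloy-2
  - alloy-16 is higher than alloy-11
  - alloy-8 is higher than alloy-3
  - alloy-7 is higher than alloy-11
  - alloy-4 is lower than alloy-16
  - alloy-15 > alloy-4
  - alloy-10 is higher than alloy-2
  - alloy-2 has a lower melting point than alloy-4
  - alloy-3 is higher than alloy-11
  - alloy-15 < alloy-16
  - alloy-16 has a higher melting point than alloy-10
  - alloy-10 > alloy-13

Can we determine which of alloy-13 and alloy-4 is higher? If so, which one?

Following the relations from alloy-13: alloy-13 < alloy-2 < alloy-10 < alloy-11 < alloy-3 < alloy-4.
So alloy-4 is higher.

alloy-4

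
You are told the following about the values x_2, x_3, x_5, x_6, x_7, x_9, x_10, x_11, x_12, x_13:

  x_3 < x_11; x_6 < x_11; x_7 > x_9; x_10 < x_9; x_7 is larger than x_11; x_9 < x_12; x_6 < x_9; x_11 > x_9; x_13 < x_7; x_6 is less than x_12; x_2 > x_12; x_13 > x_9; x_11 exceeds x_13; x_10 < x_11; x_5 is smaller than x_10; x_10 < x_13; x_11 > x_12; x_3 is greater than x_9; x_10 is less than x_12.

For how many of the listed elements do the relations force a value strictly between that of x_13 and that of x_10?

1

Chaining upward from x_10 reaches: x_9, x_3, x_12, x_11, x_2, x_7.
Chaining downward from x_13 reaches: x_5, x_6, x_9.
Strictly between x_10 and x_13 are those in both lists: x_9 — 1 element.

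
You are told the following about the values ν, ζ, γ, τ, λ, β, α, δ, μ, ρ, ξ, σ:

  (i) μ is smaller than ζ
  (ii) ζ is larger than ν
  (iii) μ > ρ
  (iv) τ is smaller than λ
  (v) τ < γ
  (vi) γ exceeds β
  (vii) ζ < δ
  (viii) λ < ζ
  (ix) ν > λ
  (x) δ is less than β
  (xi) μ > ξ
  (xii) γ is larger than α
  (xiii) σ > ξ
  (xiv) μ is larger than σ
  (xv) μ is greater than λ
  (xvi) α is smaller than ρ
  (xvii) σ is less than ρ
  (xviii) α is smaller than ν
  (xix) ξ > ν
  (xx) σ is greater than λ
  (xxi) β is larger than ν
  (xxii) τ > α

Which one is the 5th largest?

The consecutive relations fix a unique order: α < τ < λ < ν < ξ < σ < ρ < μ < ζ < δ < β < γ.
Counting 5 from the largest end gives μ.

μ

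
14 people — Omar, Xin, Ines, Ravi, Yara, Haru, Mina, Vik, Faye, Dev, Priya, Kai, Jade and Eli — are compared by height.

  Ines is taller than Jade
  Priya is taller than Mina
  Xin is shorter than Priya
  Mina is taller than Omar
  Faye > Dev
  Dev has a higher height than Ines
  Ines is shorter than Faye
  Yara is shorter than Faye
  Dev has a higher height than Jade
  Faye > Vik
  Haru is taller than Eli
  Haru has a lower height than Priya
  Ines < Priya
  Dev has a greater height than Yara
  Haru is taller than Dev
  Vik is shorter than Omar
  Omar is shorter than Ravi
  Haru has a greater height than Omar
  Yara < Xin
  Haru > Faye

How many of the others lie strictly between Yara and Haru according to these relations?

2

Chaining upward from Yara reaches: Xin, Dev, Faye, Priya.
Chaining downward from Haru reaches: Jade, Vik, Eli, Omar, Ines, Dev, Faye.
Strictly between Yara and Haru are those in both lists: Dev, Faye — 2 elements.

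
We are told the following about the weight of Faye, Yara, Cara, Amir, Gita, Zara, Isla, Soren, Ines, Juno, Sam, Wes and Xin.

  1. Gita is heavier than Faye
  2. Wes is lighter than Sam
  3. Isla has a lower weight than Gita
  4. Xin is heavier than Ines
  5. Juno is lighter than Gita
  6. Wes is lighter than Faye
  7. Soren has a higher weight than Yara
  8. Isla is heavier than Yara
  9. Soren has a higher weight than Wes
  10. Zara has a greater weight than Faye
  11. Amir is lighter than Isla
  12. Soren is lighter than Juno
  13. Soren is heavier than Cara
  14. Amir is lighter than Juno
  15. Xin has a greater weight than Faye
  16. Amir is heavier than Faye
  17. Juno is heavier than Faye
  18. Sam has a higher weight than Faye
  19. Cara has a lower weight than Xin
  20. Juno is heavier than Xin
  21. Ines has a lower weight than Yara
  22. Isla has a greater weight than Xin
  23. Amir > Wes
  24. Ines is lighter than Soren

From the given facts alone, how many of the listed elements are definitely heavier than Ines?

6

Directly above Ines: Yara, Soren, Xin.
One step further: Isla, Juno (5 so far).
One step further: Gita (6 so far).
No other element is forced above Ines by the given relations, so the count is 6.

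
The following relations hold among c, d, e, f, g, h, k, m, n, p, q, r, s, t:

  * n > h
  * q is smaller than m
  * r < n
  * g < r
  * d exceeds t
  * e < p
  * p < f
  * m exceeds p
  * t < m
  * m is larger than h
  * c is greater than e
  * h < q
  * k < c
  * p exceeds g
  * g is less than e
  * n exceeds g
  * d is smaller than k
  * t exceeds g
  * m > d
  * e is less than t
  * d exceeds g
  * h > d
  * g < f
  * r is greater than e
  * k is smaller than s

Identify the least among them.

e is not least since g < e; p is not least since g < p; t is not least since e < t; r is not least since g < r; f is not least since g < f; d is not least since t < d; h is not least since d < h; k is not least since d < k; c is not least since k < c; s is not least since k < s; q is not least since h < q; m is not least since d < m; n is not least since h < n.
Only g has nothing below it, so g is the least.

g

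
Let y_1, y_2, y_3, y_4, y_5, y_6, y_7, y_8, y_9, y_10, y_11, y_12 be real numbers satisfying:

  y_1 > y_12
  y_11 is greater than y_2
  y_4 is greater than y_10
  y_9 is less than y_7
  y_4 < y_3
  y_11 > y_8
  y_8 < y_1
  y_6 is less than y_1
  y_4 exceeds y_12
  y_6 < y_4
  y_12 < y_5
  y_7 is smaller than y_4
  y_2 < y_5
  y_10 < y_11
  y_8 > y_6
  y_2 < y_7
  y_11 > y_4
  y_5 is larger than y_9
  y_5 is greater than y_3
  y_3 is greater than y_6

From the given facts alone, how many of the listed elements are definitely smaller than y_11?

8

The elements the relations force below y_11 are y_6, y_2, y_9, y_7, y_8, y_10, y_12, y_4 — no chain reaches any other.
That is 8.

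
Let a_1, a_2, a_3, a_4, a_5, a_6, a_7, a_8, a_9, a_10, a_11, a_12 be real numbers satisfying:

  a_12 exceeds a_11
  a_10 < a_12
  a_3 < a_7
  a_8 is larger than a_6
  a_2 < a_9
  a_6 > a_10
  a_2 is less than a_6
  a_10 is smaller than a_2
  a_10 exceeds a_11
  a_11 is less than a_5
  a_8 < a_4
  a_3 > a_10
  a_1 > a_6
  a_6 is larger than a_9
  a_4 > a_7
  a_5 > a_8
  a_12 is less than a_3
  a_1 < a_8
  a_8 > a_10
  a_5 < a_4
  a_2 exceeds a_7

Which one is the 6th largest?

a_9

The consecutive relations fix a unique order: a_11 < a_10 < a_12 < a_3 < a_7 < a_2 < a_9 < a_6 < a_1 < a_8 < a_5 < a_4.
The 6th largest is a_9.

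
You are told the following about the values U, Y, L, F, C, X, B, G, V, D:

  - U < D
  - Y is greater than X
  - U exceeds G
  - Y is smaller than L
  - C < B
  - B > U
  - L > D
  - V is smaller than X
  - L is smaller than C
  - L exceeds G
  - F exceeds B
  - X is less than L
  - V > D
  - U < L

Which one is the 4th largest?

L

Chaining the given pairs: G < U < D < V < X < Y < L < C < B < F.
The 4th largest is L.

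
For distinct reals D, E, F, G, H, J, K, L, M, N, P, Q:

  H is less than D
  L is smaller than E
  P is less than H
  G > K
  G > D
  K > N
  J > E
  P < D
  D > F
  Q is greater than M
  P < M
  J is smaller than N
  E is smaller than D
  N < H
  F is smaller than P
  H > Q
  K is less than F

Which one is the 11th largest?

Chaining the given pairs: L < E < J < N < K < F < P < M < Q < H < D < G.
Counting 11 from the largest end gives E.

E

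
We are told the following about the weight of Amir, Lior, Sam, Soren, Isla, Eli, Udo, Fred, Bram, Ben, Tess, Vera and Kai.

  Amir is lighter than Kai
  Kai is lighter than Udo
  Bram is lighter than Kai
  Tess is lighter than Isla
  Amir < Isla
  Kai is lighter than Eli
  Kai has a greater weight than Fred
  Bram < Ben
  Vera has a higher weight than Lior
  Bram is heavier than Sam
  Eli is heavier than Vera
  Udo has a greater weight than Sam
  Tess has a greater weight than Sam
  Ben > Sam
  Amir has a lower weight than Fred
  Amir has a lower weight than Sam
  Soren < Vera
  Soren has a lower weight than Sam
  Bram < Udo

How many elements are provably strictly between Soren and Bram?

1

The relations place Soren below Bram. An element lies strictly between them when it is forced above Soren and also forced below Bram.
Above Soren: {Sam, Ben, Kai, Tess, Isla, Udo, Vera, Eli}. Below Bram: {Amir, Sam}.
Intersection: {Sam} — 1.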